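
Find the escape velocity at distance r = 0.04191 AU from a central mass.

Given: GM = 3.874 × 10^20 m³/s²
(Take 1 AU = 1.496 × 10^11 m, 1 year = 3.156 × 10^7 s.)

Convert to SI: r = 0.04191 AU = 6.26974e+09 m.
Escape velocity comes from setting total energy to zero: ½v² − GM/r = 0 ⇒ v_esc = √(2GM / r).
v_esc = √(2 · 3.874e+20 / 6.26974e+09) m/s ≈ 3.515e+05 m/s = 74.16 AU/year.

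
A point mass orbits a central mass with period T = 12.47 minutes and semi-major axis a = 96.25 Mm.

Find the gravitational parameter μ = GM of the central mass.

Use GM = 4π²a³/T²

Convert to SI: T = 12.47 minutes = 748.2 s; a = 96.25 Mm = 9.625e+07 m.
GM = 4π² · a³ / T².
GM = 4π² · (9.625e+07)³ / (748.2)² m³/s² ≈ 6.288e+19 m³/s² = 6.288 × 10^19 m³/s².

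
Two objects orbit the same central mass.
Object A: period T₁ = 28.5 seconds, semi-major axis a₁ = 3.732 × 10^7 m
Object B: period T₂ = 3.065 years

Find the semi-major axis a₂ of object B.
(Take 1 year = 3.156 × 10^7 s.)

Convert to SI: T₂ = 3.065 years = 9.67314e+07 s.
Kepler's third law: (T₁/T₂)² = (a₁/a₂)³ ⇒ a₂ = a₁ · (T₂/T₁)^(2/3).
T₂/T₁ = 9.67314e+07 / 28.5 = 3.39408e+06.
a₂ = 3.732e+07 · (3.39408e+06)^(2/3) m ≈ 8.429e+11 m = 8.429 × 10^11 m.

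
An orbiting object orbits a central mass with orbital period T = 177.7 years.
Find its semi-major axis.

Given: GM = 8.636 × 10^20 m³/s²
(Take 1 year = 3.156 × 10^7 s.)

Convert to SI: T = 177.7 years = 5.60821e+09 s.
Invert Kepler's third law: a = (GM · T² / (4π²))^(1/3).
Substituting T = 5.60821e+09 s and GM = 8.636e+20 m³/s²:
a = (8.636e+20 · (5.60821e+09)² / (4π²))^(1/3) m
a ≈ 8.828e+12 m = 8.828 Tm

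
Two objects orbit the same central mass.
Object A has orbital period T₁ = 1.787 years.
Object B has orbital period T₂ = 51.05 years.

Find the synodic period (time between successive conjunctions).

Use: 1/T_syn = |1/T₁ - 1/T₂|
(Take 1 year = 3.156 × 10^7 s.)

Convert to SI: T₁ = 1.787 years = 5.63977e+07 s; T₂ = 51.05 years = 1.61114e+09 s.
T_syn = |T₁ · T₂ / (T₁ − T₂)|.
T_syn = |5.63977e+07 · 1.61114e+09 / (5.63977e+07 − 1.61114e+09)| s ≈ 5.844e+07 s = 1.852 years.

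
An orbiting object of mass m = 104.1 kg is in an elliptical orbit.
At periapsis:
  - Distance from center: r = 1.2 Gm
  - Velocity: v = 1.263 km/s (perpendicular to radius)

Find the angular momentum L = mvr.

Convert to SI: r = 1.2 Gm = 1.2e+09 m; v = 1.263 km/s = 1263 m/s.
Since v is perpendicular to r, L = m · v · r.
L = 104.1 · 1263 · 1.2e+09 kg·m²/s ≈ 1.578e+14 kg·m²/s.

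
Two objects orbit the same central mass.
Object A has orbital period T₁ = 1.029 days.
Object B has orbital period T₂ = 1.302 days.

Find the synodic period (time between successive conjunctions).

Convert to SI: T₁ = 1.029 days = 88905.6 s; T₂ = 1.302 days = 112493 s.
T_syn = |T₁ · T₂ / (T₁ − T₂)|.
T_syn = |88905.6 · 112493 / (88905.6 − 112493)| s ≈ 4.24e+05 s = 4.908 days.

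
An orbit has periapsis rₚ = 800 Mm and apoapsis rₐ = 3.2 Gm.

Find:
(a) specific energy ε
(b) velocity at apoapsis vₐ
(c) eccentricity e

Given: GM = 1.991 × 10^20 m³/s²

Convert to SI: rₚ = 800 Mm = 8e+08 m; rₐ = 3.2 Gm = 3.2e+09 m.
(a) With a = (rₚ + rₐ)/2 = 2e+09 m, ε = −GM/(2a) = −1.991e+20/(2 · 2e+09) J/kg ≈ -4.978e+10 J/kg
(b) With a = (rₚ + rₐ)/2 = 2e+09 m, vₐ = √(GM (2/rₐ − 1/a)) = √(1.991e+20 · (2/3.2e+09 − 1/2e+09)) m/s ≈ 1.578e+05 m/s
(c) e = (rₐ − rₚ)/(rₐ + rₚ) = (3.2e+09 − 8e+08)/(3.2e+09 + 8e+08) ≈ 0.6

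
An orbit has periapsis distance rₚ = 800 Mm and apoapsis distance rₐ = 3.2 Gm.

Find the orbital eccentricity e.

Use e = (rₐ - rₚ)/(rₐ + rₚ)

Convert to SI: rₚ = 800 Mm = 8e+08 m; rₐ = 3.2 Gm = 3.2e+09 m.
e = (rₐ − rₚ) / (rₐ + rₚ).
e = (3.2e+09 − 8e+08) / (3.2e+09 + 8e+08) = 2.4e+09 / 4e+09 ≈ 0.6.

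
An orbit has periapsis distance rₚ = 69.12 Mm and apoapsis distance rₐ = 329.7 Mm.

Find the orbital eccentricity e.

Convert to SI: rₚ = 69.12 Mm = 6.912e+07 m; rₐ = 329.7 Mm = 3.297e+08 m.
e = (rₐ − rₚ) / (rₐ + rₚ).
e = (3.297e+08 − 6.912e+07) / (3.297e+08 + 6.912e+07) = 2.6058e+08 / 3.9882e+08 ≈ 0.6534.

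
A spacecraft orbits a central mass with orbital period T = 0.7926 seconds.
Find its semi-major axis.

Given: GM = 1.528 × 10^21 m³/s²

Invert Kepler's third law: a = (GM · T² / (4π²))^(1/3).
Substituting T = 0.7926 s and GM = 1.528e+21 m³/s²:
a = (1.528e+21 · (0.7926)² / (4π²))^(1/3) m
a ≈ 2.897e+06 m = 2.897 Mm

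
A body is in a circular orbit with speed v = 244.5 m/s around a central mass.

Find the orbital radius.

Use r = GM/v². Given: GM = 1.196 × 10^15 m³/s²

For a circular orbit, v² = GM / r, so r = GM / v².
r = 1.196e+15 / (244.5)² m ≈ 2.001e+10 m = 20.01 Gm.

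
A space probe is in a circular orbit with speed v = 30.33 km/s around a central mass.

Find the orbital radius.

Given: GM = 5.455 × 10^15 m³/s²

Convert to SI: v = 30.33 km/s = 30330 m/s.
For a circular orbit, v² = GM / r, so r = GM / v².
r = 5.455e+15 / (30330)² m ≈ 5.93e+06 m = 5.93 Mm.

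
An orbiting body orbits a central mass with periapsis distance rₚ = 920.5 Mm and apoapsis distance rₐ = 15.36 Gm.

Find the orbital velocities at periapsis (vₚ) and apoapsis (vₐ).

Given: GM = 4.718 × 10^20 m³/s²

Convert to SI: rₚ = 920.5 Mm = 9.205e+08 m; rₐ = 15.36 Gm = 1.536e+10 m.
Use the vis-viva equation v² = GM(2/r − 1/a) with a = (rₚ + rₐ)/2 = (9.205e+08 + 1.536e+10)/2 = 8.14025e+09 m.
vₚ = √(GM · (2/rₚ − 1/a)) = √(4.718e+20 · (2/9.205e+08 − 1/8.14025e+09)) m/s ≈ 9.834e+05 m/s = 983.4 km/s.
vₐ = √(GM · (2/rₐ − 1/a)) = √(4.718e+20 · (2/1.536e+10 − 1/8.14025e+09)) m/s ≈ 5.894e+04 m/s = 58.94 km/s.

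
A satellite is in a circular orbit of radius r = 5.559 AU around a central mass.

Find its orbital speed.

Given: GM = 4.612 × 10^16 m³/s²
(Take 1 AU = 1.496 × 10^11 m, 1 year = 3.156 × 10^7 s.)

Convert to SI: r = 5.559 AU = 8.31626e+11 m.
For a circular orbit, gravity supplies the centripetal force, so v = √(GM / r).
v = √(4.612e+16 / 8.31626e+11) m/s ≈ 235.5 m/s = 0.04968 AU/year.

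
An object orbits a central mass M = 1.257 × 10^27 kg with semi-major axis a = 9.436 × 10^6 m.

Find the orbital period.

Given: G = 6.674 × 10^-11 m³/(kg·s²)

GM = G · M = 6.674e-11 · 1.257e+27 = 8.38922e+16 m³/s².
Kepler's third law: T = 2π √(a³ / GM).
Substituting a = 9.436e+06 m and GM = 8.38922e+16 m³/s²:
T = 2π √((9.436e+06)³ / 8.38922e+16) s
T ≈ 628.8 s = 10.48 minutes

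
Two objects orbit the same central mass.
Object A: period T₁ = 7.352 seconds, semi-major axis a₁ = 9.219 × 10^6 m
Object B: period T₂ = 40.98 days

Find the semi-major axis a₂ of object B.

Convert to SI: T₂ = 40.98 days = 3.54067e+06 s.
Kepler's third law: (T₁/T₂)² = (a₁/a₂)³ ⇒ a₂ = a₁ · (T₂/T₁)^(2/3).
T₂/T₁ = 3.54067e+06 / 7.352 = 481593.
a₂ = 9.219e+06 · (481593)^(2/3) m ≈ 5.664e+10 m = 5.664 × 10^10 m.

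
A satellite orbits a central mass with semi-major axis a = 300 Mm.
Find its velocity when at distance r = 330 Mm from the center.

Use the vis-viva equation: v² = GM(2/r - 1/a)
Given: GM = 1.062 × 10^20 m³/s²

Convert to SI: a = 300 Mm = 3e+08 m; r = 330 Mm = 3.3e+08 m.
Vis-viva: v = √(GM · (2/r − 1/a)).
2/r − 1/a = 2/3.3e+08 − 1/3e+08 = 2.72727e-09 m⁻¹.
v = √(1.062e+20 · 2.72727e-09) m/s ≈ 5.382e+05 m/s = 538.2 km/s.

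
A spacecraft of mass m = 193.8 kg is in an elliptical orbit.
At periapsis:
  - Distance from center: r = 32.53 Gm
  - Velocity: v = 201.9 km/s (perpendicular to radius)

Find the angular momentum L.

Convert to SI: r = 32.53 Gm = 3.253e+10 m; v = 201.9 km/s = 201900 m/s.
Since v is perpendicular to r, L = m · v · r.
L = 193.8 · 201900 · 3.253e+10 kg·m²/s ≈ 1.273e+18 kg·m²/s.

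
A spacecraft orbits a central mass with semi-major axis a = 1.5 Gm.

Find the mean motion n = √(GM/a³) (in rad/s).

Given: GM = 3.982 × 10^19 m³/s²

Convert to SI: a = 1.5 Gm = 1.5e+09 m.
n = √(GM / a³).
n = √(3.982e+19 / (1.5e+09)³) rad/s ≈ 0.0001086 rad/s.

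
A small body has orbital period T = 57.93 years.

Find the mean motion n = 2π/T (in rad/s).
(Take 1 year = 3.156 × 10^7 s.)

Convert to SI: T = 57.93 years = 1.82827e+09 s.
n = 2π / T.
n = 2π / 1.82827e+09 s ≈ 3.437e-09 rad/s.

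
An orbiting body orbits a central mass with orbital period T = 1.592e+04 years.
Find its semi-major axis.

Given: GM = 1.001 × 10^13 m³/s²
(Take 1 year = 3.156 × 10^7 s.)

Convert to SI: T = 1.592e+04 years = 5.02435e+11 s.
Invert Kepler's third law: a = (GM · T² / (4π²))^(1/3).
Substituting T = 5.02435e+11 s and GM = 1.001e+13 m³/s²:
a = (1.001e+13 · (5.02435e+11)² / (4π²))^(1/3) m
a ≈ 4e+11 m = 400 Gm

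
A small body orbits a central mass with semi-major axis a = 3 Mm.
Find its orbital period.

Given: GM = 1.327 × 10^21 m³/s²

Convert to SI: a = 3 Mm = 3e+06 m.
Kepler's third law: T = 2π √(a³ / GM).
Substituting a = 3e+06 m and GM = 1.327e+21 m³/s²:
T = 2π √((3e+06)³ / 1.327e+21) s
T ≈ 0.8962 s = 0.8962 seconds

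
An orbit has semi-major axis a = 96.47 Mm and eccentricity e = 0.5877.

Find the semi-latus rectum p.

Convert to SI: a = 96.47 Mm = 9.647e+07 m.
p = a (1 − e²).
p = 9.647e+07 · (1 − (0.5877)²) = 9.647e+07 · 0.654609 ≈ 6.315e+07 m = 63.15 Mm.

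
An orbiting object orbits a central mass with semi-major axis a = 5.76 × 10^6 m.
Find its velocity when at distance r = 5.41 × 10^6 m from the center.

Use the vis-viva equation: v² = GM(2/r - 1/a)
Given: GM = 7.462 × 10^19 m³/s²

Vis-viva: v = √(GM · (2/r − 1/a)).
2/r − 1/a = 2/5.41e+06 − 1/5.76e+06 = 1.96075e-07 m⁻¹.
v = √(7.462e+19 · 1.96075e-07) m/s ≈ 3.825e+06 m/s = 3825 km/s.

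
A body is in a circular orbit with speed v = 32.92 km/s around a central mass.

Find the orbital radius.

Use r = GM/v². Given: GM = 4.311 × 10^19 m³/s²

Convert to SI: v = 32.92 km/s = 32920 m/s.
For a circular orbit, v² = GM / r, so r = GM / v².
r = 4.311e+19 / (32920)² m ≈ 3.978e+10 m = 3.978 × 10^10 m.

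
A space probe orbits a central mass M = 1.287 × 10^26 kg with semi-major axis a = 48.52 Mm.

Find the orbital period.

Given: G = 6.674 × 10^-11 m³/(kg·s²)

Convert to SI: a = 48.52 Mm = 4.852e+07 m.
GM = G · M = 6.674e-11 · 1.287e+26 = 8.58944e+15 m³/s².
Kepler's third law: T = 2π √(a³ / GM).
Substituting a = 4.852e+07 m and GM = 8.58944e+15 m³/s²:
T = 2π √((4.852e+07)³ / 8.58944e+15) s
T ≈ 2.291e+04 s = 6.365 hours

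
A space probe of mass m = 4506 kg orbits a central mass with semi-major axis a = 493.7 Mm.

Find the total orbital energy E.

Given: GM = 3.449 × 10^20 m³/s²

Convert to SI: a = 493.7 Mm = 4.937e+08 m.
E = −GMm / (2a).
E = −3.449e+20 · 4506 / (2 · 4.937e+08) J ≈ -1.574e+15 J = -1.574 PJ.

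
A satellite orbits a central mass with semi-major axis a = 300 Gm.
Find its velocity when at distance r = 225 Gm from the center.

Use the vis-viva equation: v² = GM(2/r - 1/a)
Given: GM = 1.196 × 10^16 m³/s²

Convert to SI: a = 300 Gm = 3e+11 m; r = 225 Gm = 2.25e+11 m.
Vis-viva: v = √(GM · (2/r − 1/a)).
2/r − 1/a = 2/2.25e+11 − 1/3e+11 = 5.55556e-12 m⁻¹.
v = √(1.196e+16 · 5.55556e-12) m/s ≈ 257.8 m/s = 257.8 m/s.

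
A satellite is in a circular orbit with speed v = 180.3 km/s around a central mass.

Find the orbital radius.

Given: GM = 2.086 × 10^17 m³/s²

Convert to SI: v = 180.3 km/s = 180300 m/s.
For a circular orbit, v² = GM / r, so r = GM / v².
r = 2.086e+17 / (180300)² m ≈ 6.417e+06 m = 6.417 Mm.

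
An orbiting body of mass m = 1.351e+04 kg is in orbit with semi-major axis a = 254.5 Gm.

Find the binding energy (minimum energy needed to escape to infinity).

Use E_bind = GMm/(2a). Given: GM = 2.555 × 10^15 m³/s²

Convert to SI: a = 254.5 Gm = 2.545e+11 m.
Total orbital energy is E = −GMm/(2a); binding energy is E_bind = −E = GMm/(2a).
E_bind = 2.555e+15 · 1.351e+04 / (2 · 2.545e+11) J ≈ 6.782e+07 J = 67.82 MJ.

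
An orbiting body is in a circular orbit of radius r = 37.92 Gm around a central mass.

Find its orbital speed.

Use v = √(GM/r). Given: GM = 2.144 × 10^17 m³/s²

Convert to SI: r = 37.92 Gm = 3.792e+10 m.
For a circular orbit, gravity supplies the centripetal force, so v = √(GM / r).
v = √(2.144e+17 / 3.792e+10) m/s ≈ 2378 m/s = 2.378 km/s.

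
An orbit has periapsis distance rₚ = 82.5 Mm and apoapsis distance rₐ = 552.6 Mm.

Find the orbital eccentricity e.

Convert to SI: rₚ = 82.5 Mm = 8.25e+07 m; rₐ = 552.6 Mm = 5.526e+08 m.
e = (rₐ − rₚ) / (rₐ + rₚ).
e = (5.526e+08 − 8.25e+07) / (5.526e+08 + 8.25e+07) = 4.701e+08 / 6.351e+08 ≈ 0.7402.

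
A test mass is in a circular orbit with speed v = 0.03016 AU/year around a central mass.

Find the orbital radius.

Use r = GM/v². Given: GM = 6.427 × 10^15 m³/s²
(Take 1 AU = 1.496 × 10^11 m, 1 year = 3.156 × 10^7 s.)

Convert to SI: v = 0.03016 AU/year = 142.964 m/s.
For a circular orbit, v² = GM / r, so r = GM / v².
r = 6.427e+15 / (142.964)² m ≈ 3.145e+11 m = 2.102 AU.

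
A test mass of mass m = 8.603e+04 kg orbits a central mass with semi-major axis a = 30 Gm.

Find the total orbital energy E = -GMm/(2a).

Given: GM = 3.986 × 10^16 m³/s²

Convert to SI: a = 30 Gm = 3e+10 m.
E = −GMm / (2a).
E = −3.986e+16 · 8.603e+04 / (2 · 3e+10) J ≈ -5.715e+10 J = -57.15 GJ.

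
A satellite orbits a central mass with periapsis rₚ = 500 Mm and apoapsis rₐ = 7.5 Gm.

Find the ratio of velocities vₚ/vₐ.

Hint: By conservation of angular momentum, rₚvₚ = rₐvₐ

Convert to SI: rₚ = 500 Mm = 5e+08 m; rₐ = 7.5 Gm = 7.5e+09 m.
Conservation of angular momentum gives rₚvₚ = rₐvₐ, so vₚ/vₐ = rₐ/rₚ.
vₚ/vₐ = 7.5e+09 / 5e+08 ≈ 15.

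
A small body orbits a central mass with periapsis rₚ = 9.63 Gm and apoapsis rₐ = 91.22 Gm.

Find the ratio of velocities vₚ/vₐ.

Convert to SI: rₚ = 9.63 Gm = 9.63e+09 m; rₐ = 91.22 Gm = 9.122e+10 m.
Conservation of angular momentum gives rₚvₚ = rₐvₐ, so vₚ/vₐ = rₐ/rₚ.
vₚ/vₐ = 9.122e+10 / 9.63e+09 ≈ 9.472.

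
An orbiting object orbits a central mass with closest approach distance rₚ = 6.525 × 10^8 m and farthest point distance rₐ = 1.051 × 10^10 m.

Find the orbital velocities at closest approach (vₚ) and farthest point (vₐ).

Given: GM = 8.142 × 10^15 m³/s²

Use the vis-viva equation v² = GM(2/r − 1/a) with a = (rₚ + rₐ)/2 = (6.525e+08 + 1.051e+10)/2 = 5.58125e+09 m.
vₚ = √(GM · (2/rₚ − 1/a)) = √(8.142e+15 · (2/6.525e+08 − 1/5.58125e+09)) m/s ≈ 4847 m/s = 4.847 km/s.
vₐ = √(GM · (2/rₐ − 1/a)) = √(8.142e+15 · (2/1.051e+10 − 1/5.58125e+09)) m/s ≈ 300.9 m/s = 300.9 m/s.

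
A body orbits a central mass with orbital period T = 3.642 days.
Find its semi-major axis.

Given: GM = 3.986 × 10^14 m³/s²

Convert to SI: T = 3.642 days = 314669 s.
Invert Kepler's third law: a = (GM · T² / (4π²))^(1/3).
Substituting T = 314669 s and GM = 3.986e+14 m³/s²:
a = (3.986e+14 · (314669)² / (4π²))^(1/3) m
a ≈ 9.999e+07 m = 99.99 Mm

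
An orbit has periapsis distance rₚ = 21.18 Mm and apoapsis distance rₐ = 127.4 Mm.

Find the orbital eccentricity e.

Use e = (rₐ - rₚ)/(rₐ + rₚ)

Convert to SI: rₚ = 21.18 Mm = 2.118e+07 m; rₐ = 127.4 Mm = 1.274e+08 m.
e = (rₐ − rₚ) / (rₐ + rₚ).
e = (1.274e+08 − 2.118e+07) / (1.274e+08 + 2.118e+07) = 1.0622e+08 / 1.4858e+08 ≈ 0.7149.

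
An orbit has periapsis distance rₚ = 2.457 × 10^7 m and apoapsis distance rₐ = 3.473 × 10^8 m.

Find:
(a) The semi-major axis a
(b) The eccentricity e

(a) a = (rₚ + rₐ) / 2 = (2.457e+07 + 3.473e+08) / 2 ≈ 1.859e+08 m = 1.859 × 10^8 m.
(b) e = (rₐ − rₚ) / (rₐ + rₚ) = (3.473e+08 − 2.457e+07) / (3.473e+08 + 2.457e+07) ≈ 0.8679.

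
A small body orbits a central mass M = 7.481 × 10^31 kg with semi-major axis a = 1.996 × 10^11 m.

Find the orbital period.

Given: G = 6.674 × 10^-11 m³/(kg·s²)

GM = G · M = 6.674e-11 · 7.481e+31 = 4.99282e+21 m³/s².
Kepler's third law: T = 2π √(a³ / GM).
Substituting a = 1.996e+11 m and GM = 4.99282e+21 m³/s²:
T = 2π √((1.996e+11)³ / 4.99282e+21) s
T ≈ 7.93e+06 s = 91.78 days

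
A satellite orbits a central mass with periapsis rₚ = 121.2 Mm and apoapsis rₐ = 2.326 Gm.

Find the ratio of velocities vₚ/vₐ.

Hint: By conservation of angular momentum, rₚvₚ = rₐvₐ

Convert to SI: rₚ = 121.2 Mm = 1.212e+08 m; rₐ = 2.326 Gm = 2.326e+09 m.
Conservation of angular momentum gives rₚvₚ = rₐvₐ, so vₚ/vₐ = rₐ/rₚ.
vₚ/vₐ = 2.326e+09 / 1.212e+08 ≈ 19.19.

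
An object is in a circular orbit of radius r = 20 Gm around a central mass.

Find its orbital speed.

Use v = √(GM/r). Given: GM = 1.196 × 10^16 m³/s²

Convert to SI: r = 20 Gm = 2e+10 m.
For a circular orbit, gravity supplies the centripetal force, so v = √(GM / r).
v = √(1.196e+16 / 2e+10) m/s ≈ 773.3 m/s = 773.3 m/s.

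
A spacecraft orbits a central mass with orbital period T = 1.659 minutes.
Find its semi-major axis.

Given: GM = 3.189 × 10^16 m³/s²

Convert to SI: T = 1.659 minutes = 99.54 s.
Invert Kepler's third law: a = (GM · T² / (4π²))^(1/3).
Substituting T = 99.54 s and GM = 3.189e+16 m³/s²:
a = (3.189e+16 · (99.54)² / (4π²))^(1/3) m
a ≈ 2e+06 m = 2 Mm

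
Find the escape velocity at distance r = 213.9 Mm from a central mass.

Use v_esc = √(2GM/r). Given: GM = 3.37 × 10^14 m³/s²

Convert to SI: r = 213.9 Mm = 2.139e+08 m.
Escape velocity comes from setting total energy to zero: ½v² − GM/r = 0 ⇒ v_esc = √(2GM / r).
v_esc = √(2 · 3.37e+14 / 2.139e+08) m/s ≈ 1775 m/s = 1.775 km/s.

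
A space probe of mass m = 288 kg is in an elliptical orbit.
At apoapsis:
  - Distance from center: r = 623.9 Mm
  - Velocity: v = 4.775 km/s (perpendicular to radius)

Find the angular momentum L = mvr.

Convert to SI: r = 623.9 Mm = 6.239e+08 m; v = 4.775 km/s = 4775 m/s.
Since v is perpendicular to r, L = m · v · r.
L = 288 · 4775 · 6.239e+08 kg·m²/s ≈ 8.58e+14 kg·m²/s.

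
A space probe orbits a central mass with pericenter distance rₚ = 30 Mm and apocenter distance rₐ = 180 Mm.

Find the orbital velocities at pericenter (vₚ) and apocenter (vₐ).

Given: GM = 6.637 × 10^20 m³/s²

Convert to SI: rₚ = 30 Mm = 3e+07 m; rₐ = 180 Mm = 1.8e+08 m.
Use the vis-viva equation v² = GM(2/r − 1/a) with a = (rₚ + rₐ)/2 = (3e+07 + 1.8e+08)/2 = 1.05e+08 m.
vₚ = √(GM · (2/rₚ − 1/a)) = √(6.637e+20 · (2/3e+07 − 1/1.05e+08)) m/s ≈ 6.158e+06 m/s = 6158 km/s.
vₐ = √(GM · (2/rₐ − 1/a)) = √(6.637e+20 · (2/1.8e+08 − 1/1.05e+08)) m/s ≈ 1.026e+06 m/s = 1026 km/s.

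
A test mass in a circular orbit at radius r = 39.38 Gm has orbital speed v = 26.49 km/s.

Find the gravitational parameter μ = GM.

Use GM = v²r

Convert to SI: r = 39.38 Gm = 3.938e+10 m; v = 26.49 km/s = 26490 m/s.
For a circular orbit v² = GM/r, so GM = v² · r.
GM = (26490)² · 3.938e+10 m³/s² ≈ 2.763e+19 m³/s² = 2.763 × 10^19 m³/s².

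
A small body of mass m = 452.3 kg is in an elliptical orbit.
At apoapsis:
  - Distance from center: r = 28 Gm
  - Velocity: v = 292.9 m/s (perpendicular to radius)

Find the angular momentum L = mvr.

Convert to SI: r = 28 Gm = 2.8e+10 m.
Since v is perpendicular to r, L = m · v · r.
L = 452.3 · 292.9 · 2.8e+10 kg·m²/s ≈ 3.709e+15 kg·m²/s.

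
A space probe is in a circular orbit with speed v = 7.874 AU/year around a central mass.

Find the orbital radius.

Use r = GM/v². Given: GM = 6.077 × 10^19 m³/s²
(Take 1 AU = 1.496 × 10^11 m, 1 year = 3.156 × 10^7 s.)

Convert to SI: v = 7.874 AU/year = 37324.2 m/s.
For a circular orbit, v² = GM / r, so r = GM / v².
r = 6.077e+19 / (37324.2)² m ≈ 4.362e+10 m = 0.2916 AU.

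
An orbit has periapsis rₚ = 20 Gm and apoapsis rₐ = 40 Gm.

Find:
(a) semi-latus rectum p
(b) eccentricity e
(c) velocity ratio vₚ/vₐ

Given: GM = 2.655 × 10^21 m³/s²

Convert to SI: rₚ = 20 Gm = 2e+10 m; rₐ = 40 Gm = 4e+10 m.
(a) From a = (rₚ + rₐ)/2 = 3e+10 m and e = (rₐ − rₚ)/(rₐ + rₚ) = 0.333333, p = a(1 − e²) = 3e+10 · (1 − (0.333333)²) ≈ 2.667e+10 m
(b) e = (rₐ − rₚ)/(rₐ + rₚ) = (4e+10 − 2e+10)/(4e+10 + 2e+10) ≈ 0.3333
(c) Conservation of angular momentum (rₚvₚ = rₐvₐ) gives vₚ/vₐ = rₐ/rₚ = 4e+10/2e+10 ≈ 2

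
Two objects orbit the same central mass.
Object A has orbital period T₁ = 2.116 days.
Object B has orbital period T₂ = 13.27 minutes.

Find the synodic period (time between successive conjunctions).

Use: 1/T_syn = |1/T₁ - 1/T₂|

Convert to SI: T₁ = 2.116 days = 182822 s; T₂ = 13.27 minutes = 796.2 s.
T_syn = |T₁ · T₂ / (T₁ − T₂)|.
T_syn = |182822 · 796.2 / (182822 − 796.2)| s ≈ 799.7 s = 13.33 minutes.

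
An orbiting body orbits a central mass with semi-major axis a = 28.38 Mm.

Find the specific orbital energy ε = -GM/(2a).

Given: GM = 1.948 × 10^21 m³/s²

Convert to SI: a = 28.38 Mm = 2.838e+07 m.
ε = −GM / (2a).
ε = −1.948e+21 / (2 · 2.838e+07) J/kg ≈ -3.432e+13 J/kg = -3.432e+04 GJ/kg.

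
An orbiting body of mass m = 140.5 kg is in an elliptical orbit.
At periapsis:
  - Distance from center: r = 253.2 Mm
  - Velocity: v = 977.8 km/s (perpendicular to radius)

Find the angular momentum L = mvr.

Convert to SI: r = 253.2 Mm = 2.532e+08 m; v = 977.8 km/s = 977800 m/s.
Since v is perpendicular to r, L = m · v · r.
L = 140.5 · 977800 · 2.532e+08 kg·m²/s ≈ 3.478e+16 kg·m²/s.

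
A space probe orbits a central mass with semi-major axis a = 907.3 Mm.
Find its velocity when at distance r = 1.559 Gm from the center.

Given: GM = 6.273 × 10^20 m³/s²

Convert to SI: a = 907.3 Mm = 9.073e+08 m; r = 1.559 Gm = 1.559e+09 m.
Vis-viva: v = √(GM · (2/r − 1/a)).
2/r − 1/a = 2/1.559e+09 − 1/9.073e+08 = 1.80702e-10 m⁻¹.
v = √(6.273e+20 · 1.80702e-10) m/s ≈ 3.367e+05 m/s = 336.7 km/s.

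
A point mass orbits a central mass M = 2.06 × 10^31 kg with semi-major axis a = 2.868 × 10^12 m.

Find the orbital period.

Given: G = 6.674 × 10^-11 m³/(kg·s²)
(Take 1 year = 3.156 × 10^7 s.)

GM = G · M = 6.674e-11 · 2.06e+31 = 1.37484e+21 m³/s².
Kepler's third law: T = 2π √(a³ / GM).
Substituting a = 2.868e+12 m and GM = 1.37484e+21 m³/s²:
T = 2π √((2.868e+12)³ / 1.37484e+21) s
T ≈ 8.23e+08 s = 26.08 years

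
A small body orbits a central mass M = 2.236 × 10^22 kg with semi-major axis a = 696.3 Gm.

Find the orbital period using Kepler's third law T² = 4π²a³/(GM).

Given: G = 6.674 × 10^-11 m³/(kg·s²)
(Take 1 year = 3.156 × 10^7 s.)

Convert to SI: a = 696.3 Gm = 6.963e+11 m.
GM = G · M = 6.674e-11 · 2.236e+22 = 1.49231e+12 m³/s².
Kepler's third law: T = 2π √(a³ / GM).
Substituting a = 6.963e+11 m and GM = 1.49231e+12 m³/s²:
T = 2π √((6.963e+11)³ / 1.49231e+12) s
T ≈ 2.988e+12 s = 9.469e+04 years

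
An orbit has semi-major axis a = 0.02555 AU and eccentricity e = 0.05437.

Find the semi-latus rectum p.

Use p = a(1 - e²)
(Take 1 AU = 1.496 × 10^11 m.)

Convert to SI: a = 0.02555 AU = 3.82228e+09 m.
p = a (1 − e²).
p = 3.82228e+09 · (1 − (0.05437)²) = 3.82228e+09 · 0.997044 ≈ 3.811e+09 m = 0.02547 AU.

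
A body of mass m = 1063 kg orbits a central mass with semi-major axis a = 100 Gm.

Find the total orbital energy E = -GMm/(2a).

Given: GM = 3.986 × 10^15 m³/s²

Convert to SI: a = 100 Gm = 1e+11 m.
E = −GMm / (2a).
E = −3.986e+15 · 1063 / (2 · 1e+11) J ≈ -2.119e+07 J = -21.19 MJ.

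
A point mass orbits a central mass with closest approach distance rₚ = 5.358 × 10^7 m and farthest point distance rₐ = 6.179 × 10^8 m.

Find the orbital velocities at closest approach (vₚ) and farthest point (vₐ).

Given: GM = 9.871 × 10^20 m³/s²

Use the vis-viva equation v² = GM(2/r − 1/a) with a = (rₚ + rₐ)/2 = (5.358e+07 + 6.179e+08)/2 = 3.3574e+08 m.
vₚ = √(GM · (2/rₚ − 1/a)) = √(9.871e+20 · (2/5.358e+07 − 1/3.3574e+08)) m/s ≈ 5.823e+06 m/s = 5823 km/s.
vₐ = √(GM · (2/rₐ − 1/a)) = √(9.871e+20 · (2/6.179e+08 − 1/3.3574e+08)) m/s ≈ 5.049e+05 m/s = 504.9 km/s.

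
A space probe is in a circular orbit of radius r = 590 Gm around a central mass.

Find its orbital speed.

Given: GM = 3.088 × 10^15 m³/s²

Convert to SI: r = 590 Gm = 5.9e+11 m.
For a circular orbit, gravity supplies the centripetal force, so v = √(GM / r).
v = √(3.088e+15 / 5.9e+11) m/s ≈ 72.35 m/s = 72.35 m/s.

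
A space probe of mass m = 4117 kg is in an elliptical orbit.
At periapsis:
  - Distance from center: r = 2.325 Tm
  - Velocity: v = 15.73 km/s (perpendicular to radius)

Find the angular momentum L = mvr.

Convert to SI: r = 2.325 Tm = 2.325e+12 m; v = 15.73 km/s = 15730 m/s.
Since v is perpendicular to r, L = m · v · r.
L = 4117 · 15730 · 2.325e+12 kg·m²/s ≈ 1.506e+20 kg·m²/s.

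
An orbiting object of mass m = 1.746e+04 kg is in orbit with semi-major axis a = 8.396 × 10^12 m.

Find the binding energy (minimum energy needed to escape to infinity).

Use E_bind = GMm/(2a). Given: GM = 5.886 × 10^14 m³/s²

Total orbital energy is E = −GMm/(2a); binding energy is E_bind = −E = GMm/(2a).
E_bind = 5.886e+14 · 1.746e+04 / (2 · 8.396e+12) J ≈ 6.12e+05 J = 612 kJ.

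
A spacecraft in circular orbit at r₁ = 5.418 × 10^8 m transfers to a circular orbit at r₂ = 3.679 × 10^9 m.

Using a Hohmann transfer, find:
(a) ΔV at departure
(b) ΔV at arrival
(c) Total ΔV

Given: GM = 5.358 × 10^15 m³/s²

Transfer semi-major axis: a_t = (r₁ + r₂)/2 = (5.418e+08 + 3.679e+09)/2 = 2.1104e+09 m.
Circular speeds: v₁ = √(GM/r₁) = 3144.72 m/s, v₂ = √(GM/r₂) = 1206.8 m/s.
Transfer speeds (vis-viva v² = GM(2/r − 1/a_t)): v₁ᵗ = 4152.07 m/s, v₂ᵗ = 611.468 m/s.
(a) ΔV₁ = |v₁ᵗ − v₁| ≈ 1007 m/s = 1.007 km/s.
(b) ΔV₂ = |v₂ − v₂ᵗ| ≈ 595.3 m/s = 595.3 m/s.
(c) ΔV_total = ΔV₁ + ΔV₂ ≈ 1603 m/s = 1.603 km/s.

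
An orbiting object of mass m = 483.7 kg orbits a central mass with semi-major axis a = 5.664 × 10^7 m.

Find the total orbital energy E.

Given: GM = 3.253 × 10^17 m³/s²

E = −GMm / (2a).
E = −3.253e+17 · 483.7 / (2 · 5.664e+07) J ≈ -1.389e+12 J = -1.389 TJ.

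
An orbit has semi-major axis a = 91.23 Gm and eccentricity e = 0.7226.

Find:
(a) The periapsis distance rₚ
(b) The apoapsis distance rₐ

Convert to SI: a = 91.23 Gm = 9.123e+10 m.
(a) rₚ = a(1 − e) = 9.123e+10 · (1 − 0.7226) = 9.123e+10 · 0.2774 ≈ 2.531e+10 m = 25.31 Gm.
(b) rₐ = a(1 + e) = 9.123e+10 · (1 + 0.7226) = 9.123e+10 · 1.7226 ≈ 1.572e+11 m = 157.2 Gm.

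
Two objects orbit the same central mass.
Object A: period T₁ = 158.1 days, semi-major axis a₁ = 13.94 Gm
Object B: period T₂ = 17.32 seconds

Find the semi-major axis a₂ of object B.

Convert to SI: T₁ = 158.1 days = 1.36598e+07 s; a₁ = 13.94 Gm = 1.394e+10 m.
Kepler's third law: (T₁/T₂)² = (a₁/a₂)³ ⇒ a₂ = a₁ · (T₂/T₁)^(2/3).
T₂/T₁ = 17.32 / 1.36598e+07 = 1.26795e-06.
a₂ = 1.394e+10 · (1.26795e-06)^(2/3) m ≈ 1.633e+06 m = 1.633 Mm.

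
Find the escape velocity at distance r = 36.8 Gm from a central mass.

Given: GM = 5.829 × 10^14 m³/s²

Convert to SI: r = 36.8 Gm = 3.68e+10 m.
Escape velocity comes from setting total energy to zero: ½v² − GM/r = 0 ⇒ v_esc = √(2GM / r).
v_esc = √(2 · 5.829e+14 / 3.68e+10) m/s ≈ 178 m/s = 178 m/s.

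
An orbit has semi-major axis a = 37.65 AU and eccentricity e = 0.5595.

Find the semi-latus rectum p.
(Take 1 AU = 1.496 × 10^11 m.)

Convert to SI: a = 37.65 AU = 5.63244e+12 m.
p = a (1 − e²).
p = 5.63244e+12 · (1 − (0.5595)²) = 5.63244e+12 · 0.68696 ≈ 3.869e+12 m = 25.86 AU.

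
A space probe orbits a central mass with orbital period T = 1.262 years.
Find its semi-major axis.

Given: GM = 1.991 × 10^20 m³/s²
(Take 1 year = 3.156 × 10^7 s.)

Convert to SI: T = 1.262 years = 3.98287e+07 s.
Invert Kepler's third law: a = (GM · T² / (4π²))^(1/3).
Substituting T = 3.98287e+07 s and GM = 1.991e+20 m³/s²:
a = (1.991e+20 · (3.98287e+07)² / (4π²))^(1/3) m
a ≈ 2e+11 m = 200 Gm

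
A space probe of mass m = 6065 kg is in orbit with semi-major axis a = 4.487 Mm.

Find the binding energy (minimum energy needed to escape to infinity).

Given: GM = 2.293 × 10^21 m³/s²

Convert to SI: a = 4.487 Mm = 4.487e+06 m.
Total orbital energy is E = −GMm/(2a); binding energy is E_bind = −E = GMm/(2a).
E_bind = 2.293e+21 · 6065 / (2 · 4.487e+06) J ≈ 1.55e+18 J = 1.55 EJ.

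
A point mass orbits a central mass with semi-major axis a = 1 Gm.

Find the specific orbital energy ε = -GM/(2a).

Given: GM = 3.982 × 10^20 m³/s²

Convert to SI: a = 1 Gm = 1e+09 m.
ε = −GM / (2a).
ε = −3.982e+20 / (2 · 1e+09) J/kg ≈ -1.991e+11 J/kg = -199.1 GJ/kg.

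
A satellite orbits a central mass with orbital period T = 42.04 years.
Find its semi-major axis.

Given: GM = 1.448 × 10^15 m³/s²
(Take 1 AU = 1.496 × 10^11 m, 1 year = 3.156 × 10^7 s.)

Convert to SI: T = 42.04 years = 1.32678e+09 s.
Invert Kepler's third law: a = (GM · T² / (4π²))^(1/3).
Substituting T = 1.32678e+09 s and GM = 1.448e+15 m³/s²:
a = (1.448e+15 · (1.32678e+09)² / (4π²))^(1/3) m
a ≈ 4.012e+10 m = 0.2682 AU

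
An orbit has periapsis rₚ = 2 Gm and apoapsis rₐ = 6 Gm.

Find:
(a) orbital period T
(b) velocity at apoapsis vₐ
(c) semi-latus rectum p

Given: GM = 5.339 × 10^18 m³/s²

Convert to SI: rₚ = 2 Gm = 2e+09 m; rₐ = 6 Gm = 6e+09 m.
(a) With a = (rₚ + rₐ)/2 = 4e+09 m, T = 2π √(a³/GM) = 2π √((4e+09)³/5.339e+18) s ≈ 6.879e+05 s
(b) With a = (rₚ + rₐ)/2 = 4e+09 m, vₐ = √(GM (2/rₐ − 1/a)) = √(5.339e+18 · (2/6e+09 − 1/4e+09)) m/s ≈ 2.109e+04 m/s
(c) From a = (rₚ + rₐ)/2 = 4e+09 m and e = (rₐ − rₚ)/(rₐ + rₚ) = 0.5, p = a(1 − e²) = 4e+09 · (1 − (0.5)²) ≈ 3e+09 m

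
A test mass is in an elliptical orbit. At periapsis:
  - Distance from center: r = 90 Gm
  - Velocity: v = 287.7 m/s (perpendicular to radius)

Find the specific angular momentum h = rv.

Convert to SI: r = 90 Gm = 9e+10 m.
With v perpendicular to r, h = r · v.
h = 9e+10 · 287.7 m²/s ≈ 2.589e+13 m²/s.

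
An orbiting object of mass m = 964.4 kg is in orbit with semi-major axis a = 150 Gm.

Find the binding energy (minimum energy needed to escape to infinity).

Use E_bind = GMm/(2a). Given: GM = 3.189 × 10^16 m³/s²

Convert to SI: a = 150 Gm = 1.5e+11 m.
Total orbital energy is E = −GMm/(2a); binding energy is E_bind = −E = GMm/(2a).
E_bind = 3.189e+16 · 964.4 / (2 · 1.5e+11) J ≈ 1.025e+08 J = 102.5 MJ.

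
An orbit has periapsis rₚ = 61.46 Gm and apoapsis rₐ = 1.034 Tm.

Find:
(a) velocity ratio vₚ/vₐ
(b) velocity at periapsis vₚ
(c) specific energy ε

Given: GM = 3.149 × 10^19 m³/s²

Convert to SI: rₚ = 61.46 Gm = 6.146e+10 m; rₐ = 1.034 Tm = 1.034e+12 m.
(a) Conservation of angular momentum (rₚvₚ = rₐvₐ) gives vₚ/vₐ = rₐ/rₚ = 1.034e+12/6.146e+10 ≈ 16.82
(b) With a = (rₚ + rₐ)/2 = 5.4773e+11 m, vₚ = √(GM (2/rₚ − 1/a)) = √(3.149e+19 · (2/6.146e+10 − 1/5.4773e+11)) m/s ≈ 3.11e+04 m/s
(c) With a = (rₚ + rₐ)/2 = 5.4773e+11 m, ε = −GM/(2a) = −3.149e+19/(2 · 5.4773e+11) J/kg ≈ -2.875e+07 J/kg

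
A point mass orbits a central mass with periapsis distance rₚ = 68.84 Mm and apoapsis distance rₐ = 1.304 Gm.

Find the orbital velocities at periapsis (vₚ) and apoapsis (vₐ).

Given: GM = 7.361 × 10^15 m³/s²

Convert to SI: rₚ = 68.84 Mm = 6.884e+07 m; rₐ = 1.304 Gm = 1.304e+09 m.
Use the vis-viva equation v² = GM(2/r − 1/a) with a = (rₚ + rₐ)/2 = (6.884e+07 + 1.304e+09)/2 = 6.8642e+08 m.
vₚ = √(GM · (2/rₚ − 1/a)) = √(7.361e+15 · (2/6.884e+07 − 1/6.8642e+08)) m/s ≈ 1.425e+04 m/s = 14.25 km/s.
vₐ = √(GM · (2/rₐ − 1/a)) = √(7.361e+15 · (2/1.304e+09 − 1/6.8642e+08)) m/s ≈ 752.4 m/s = 752.4 m/s.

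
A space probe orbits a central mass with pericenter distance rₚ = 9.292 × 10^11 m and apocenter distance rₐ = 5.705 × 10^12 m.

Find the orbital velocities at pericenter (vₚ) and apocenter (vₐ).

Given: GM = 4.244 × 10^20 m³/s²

Use the vis-viva equation v² = GM(2/r − 1/a) with a = (rₚ + rₐ)/2 = (9.292e+11 + 5.705e+12)/2 = 3.3171e+12 m.
vₚ = √(GM · (2/rₚ − 1/a)) = √(4.244e+20 · (2/9.292e+11 − 1/3.3171e+12)) m/s ≈ 2.803e+04 m/s = 28.03 km/s.
vₐ = √(GM · (2/rₐ − 1/a)) = √(4.244e+20 · (2/5.705e+12 − 1/3.3171e+12)) m/s ≈ 4565 m/s = 4.565 km/s.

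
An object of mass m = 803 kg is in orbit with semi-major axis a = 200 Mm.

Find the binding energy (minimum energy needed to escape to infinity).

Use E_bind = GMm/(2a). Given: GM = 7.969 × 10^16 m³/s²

Convert to SI: a = 200 Mm = 2e+08 m.
Total orbital energy is E = −GMm/(2a); binding energy is E_bind = −E = GMm/(2a).
E_bind = 7.969e+16 · 803 / (2 · 2e+08) J ≈ 1.6e+11 J = 160 GJ.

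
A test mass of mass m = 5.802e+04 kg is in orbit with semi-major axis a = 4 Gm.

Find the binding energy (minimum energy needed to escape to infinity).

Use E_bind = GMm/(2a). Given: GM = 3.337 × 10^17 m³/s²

Convert to SI: a = 4 Gm = 4e+09 m.
Total orbital energy is E = −GMm/(2a); binding energy is E_bind = −E = GMm/(2a).
E_bind = 3.337e+17 · 5.802e+04 / (2 · 4e+09) J ≈ 2.42e+12 J = 2.42 TJ.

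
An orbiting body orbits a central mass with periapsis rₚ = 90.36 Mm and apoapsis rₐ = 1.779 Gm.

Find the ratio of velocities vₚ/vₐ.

Convert to SI: rₚ = 90.36 Mm = 9.036e+07 m; rₐ = 1.779 Gm = 1.779e+09 m.
Conservation of angular momentum gives rₚvₚ = rₐvₐ, so vₚ/vₐ = rₐ/rₚ.
vₚ/vₐ = 1.779e+09 / 9.036e+07 ≈ 19.69.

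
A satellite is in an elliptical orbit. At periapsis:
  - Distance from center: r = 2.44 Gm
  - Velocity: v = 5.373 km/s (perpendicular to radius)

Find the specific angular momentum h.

Convert to SI: r = 2.44 Gm = 2.44e+09 m; v = 5.373 km/s = 5373 m/s.
With v perpendicular to r, h = r · v.
h = 2.44e+09 · 5373 m²/s ≈ 1.311e+13 m²/s.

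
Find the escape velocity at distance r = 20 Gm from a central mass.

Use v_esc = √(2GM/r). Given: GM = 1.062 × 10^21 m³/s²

Convert to SI: r = 20 Gm = 2e+10 m.
Escape velocity comes from setting total energy to zero: ½v² − GM/r = 0 ⇒ v_esc = √(2GM / r).
v_esc = √(2 · 1.062e+21 / 2e+10) m/s ≈ 3.259e+05 m/s = 325.9 km/s.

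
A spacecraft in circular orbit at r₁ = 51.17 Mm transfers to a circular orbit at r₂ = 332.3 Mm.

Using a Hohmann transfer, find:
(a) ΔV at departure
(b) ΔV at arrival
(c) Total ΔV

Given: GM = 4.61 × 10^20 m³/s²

Convert to SI: r₁ = 51.17 Mm = 5.117e+07 m; r₂ = 332.3 Mm = 3.323e+08 m.
Transfer semi-major axis: a_t = (r₁ + r₂)/2 = (5.117e+07 + 3.323e+08)/2 = 1.91735e+08 m.
Circular speeds: v₁ = √(GM/r₁) = 3.00153e+06 m/s, v₂ = √(GM/r₂) = 1.17784e+06 m/s.
Transfer speeds (vis-viva v² = GM(2/r − 1/a_t)): v₁ᵗ = 3.95146e+06 m/s, v₂ᵗ = 608474 m/s.
(a) ΔV₁ = |v₁ᵗ − v₁| ≈ 9.499e+05 m/s = 949.9 km/s.
(b) ΔV₂ = |v₂ − v₂ᵗ| ≈ 5.694e+05 m/s = 569.4 km/s.
(c) ΔV_total = ΔV₁ + ΔV₂ ≈ 1.519e+06 m/s = 1519 km/s.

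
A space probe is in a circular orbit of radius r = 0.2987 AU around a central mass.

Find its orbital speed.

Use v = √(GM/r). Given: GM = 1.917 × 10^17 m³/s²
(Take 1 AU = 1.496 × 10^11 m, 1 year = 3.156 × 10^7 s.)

Convert to SI: r = 0.2987 AU = 4.46855e+10 m.
For a circular orbit, gravity supplies the centripetal force, so v = √(GM / r).
v = √(1.917e+17 / 4.46855e+10) m/s ≈ 2071 m/s = 0.437 AU/year.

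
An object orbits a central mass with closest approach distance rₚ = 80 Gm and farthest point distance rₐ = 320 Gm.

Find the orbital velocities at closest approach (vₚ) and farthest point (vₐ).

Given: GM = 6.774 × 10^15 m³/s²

Convert to SI: rₚ = 80 Gm = 8e+10 m; rₐ = 320 Gm = 3.2e+11 m.
Use the vis-viva equation v² = GM(2/r − 1/a) with a = (rₚ + rₐ)/2 = (8e+10 + 3.2e+11)/2 = 2e+11 m.
vₚ = √(GM · (2/rₚ − 1/a)) = √(6.774e+15 · (2/8e+10 − 1/2e+11)) m/s ≈ 368.1 m/s = 368.1 m/s.
vₐ = √(GM · (2/rₐ − 1/a)) = √(6.774e+15 · (2/3.2e+11 − 1/2e+11)) m/s ≈ 92.02 m/s = 92.02 m/s.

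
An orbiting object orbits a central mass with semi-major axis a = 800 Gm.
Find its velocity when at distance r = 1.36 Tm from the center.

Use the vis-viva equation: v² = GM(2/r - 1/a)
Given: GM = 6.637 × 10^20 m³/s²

Convert to SI: a = 800 Gm = 8e+11 m; r = 1.36 Tm = 1.36e+12 m.
Vis-viva: v = √(GM · (2/r − 1/a)).
2/r − 1/a = 2/1.36e+12 − 1/8e+11 = 2.20588e-13 m⁻¹.
v = √(6.637e+20 · 2.20588e-13) m/s ≈ 1.21e+04 m/s = 12.1 km/s.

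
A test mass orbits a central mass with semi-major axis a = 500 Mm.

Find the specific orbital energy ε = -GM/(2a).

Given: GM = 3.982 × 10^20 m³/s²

Convert to SI: a = 500 Mm = 5e+08 m.
ε = −GM / (2a).
ε = −3.982e+20 / (2 · 5e+08) J/kg ≈ -3.982e+11 J/kg = -398.2 GJ/kg.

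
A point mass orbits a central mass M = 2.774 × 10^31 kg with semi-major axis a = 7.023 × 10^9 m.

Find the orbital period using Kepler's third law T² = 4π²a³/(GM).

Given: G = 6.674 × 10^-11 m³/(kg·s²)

GM = G · M = 6.674e-11 · 2.774e+31 = 1.85137e+21 m³/s².
Kepler's third law: T = 2π √(a³ / GM).
Substituting a = 7.023e+09 m and GM = 1.85137e+21 m³/s²:
T = 2π √((7.023e+09)³ / 1.85137e+21) s
T ≈ 8.594e+04 s = 23.87 hours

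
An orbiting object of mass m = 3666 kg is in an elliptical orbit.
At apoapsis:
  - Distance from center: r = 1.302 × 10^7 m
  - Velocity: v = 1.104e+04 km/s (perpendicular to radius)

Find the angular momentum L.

Convert to SI: v = 1.104e+04 km/s = 1.104e+07 m/s.
Since v is perpendicular to r, L = m · v · r.
L = 3666 · 1.104e+07 · 1.302e+07 kg·m²/s ≈ 5.27e+17 kg·m²/s.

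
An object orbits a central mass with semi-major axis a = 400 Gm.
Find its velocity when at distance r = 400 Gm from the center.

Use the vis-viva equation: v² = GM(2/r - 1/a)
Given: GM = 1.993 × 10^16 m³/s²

Convert to SI: a = 400 Gm = 4e+11 m; r = 400 Gm = 4e+11 m.
Vis-viva: v = √(GM · (2/r − 1/a)).
2/r − 1/a = 2/4e+11 − 1/4e+11 = 2.5e-12 m⁻¹.
v = √(1.993e+16 · 2.5e-12) m/s ≈ 223.2 m/s = 223.2 m/s.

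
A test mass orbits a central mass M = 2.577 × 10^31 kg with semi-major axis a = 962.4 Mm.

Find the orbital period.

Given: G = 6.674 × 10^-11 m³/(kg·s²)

Convert to SI: a = 962.4 Mm = 9.624e+08 m.
GM = G · M = 6.674e-11 · 2.577e+31 = 1.71989e+21 m³/s².
Kepler's third law: T = 2π √(a³ / GM).
Substituting a = 9.624e+08 m and GM = 1.71989e+21 m³/s²:
T = 2π √((9.624e+08)³ / 1.71989e+21) s
T ≈ 4523 s = 1.256 hours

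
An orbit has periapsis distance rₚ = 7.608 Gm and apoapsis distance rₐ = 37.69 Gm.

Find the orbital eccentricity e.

Convert to SI: rₚ = 7.608 Gm = 7.608e+09 m; rₐ = 37.69 Gm = 3.769e+10 m.
e = (rₐ − rₚ) / (rₐ + rₚ).
e = (3.769e+10 − 7.608e+09) / (3.769e+10 + 7.608e+09) = 3.0082e+10 / 4.5298e+10 ≈ 0.6641.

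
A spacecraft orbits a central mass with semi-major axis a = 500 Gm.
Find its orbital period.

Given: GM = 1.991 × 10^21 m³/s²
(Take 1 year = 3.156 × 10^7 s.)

Convert to SI: a = 500 Gm = 5e+11 m.
Kepler's third law: T = 2π √(a³ / GM).
Substituting a = 5e+11 m and GM = 1.991e+21 m³/s²:
T = 2π √((5e+11)³ / 1.991e+21) s
T ≈ 4.979e+07 s = 1.577 years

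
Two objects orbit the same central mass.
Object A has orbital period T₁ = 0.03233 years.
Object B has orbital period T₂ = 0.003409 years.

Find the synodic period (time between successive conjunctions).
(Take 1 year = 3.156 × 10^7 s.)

Convert to SI: T₁ = 0.03233 years = 1.02033e+06 s; T₂ = 0.003409 years = 107588 s.
T_syn = |T₁ · T₂ / (T₁ − T₂)|.
T_syn = |1.02033e+06 · 107588 / (1.02033e+06 − 107588)| s ≈ 1.203e+05 s = 0.003811 years.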